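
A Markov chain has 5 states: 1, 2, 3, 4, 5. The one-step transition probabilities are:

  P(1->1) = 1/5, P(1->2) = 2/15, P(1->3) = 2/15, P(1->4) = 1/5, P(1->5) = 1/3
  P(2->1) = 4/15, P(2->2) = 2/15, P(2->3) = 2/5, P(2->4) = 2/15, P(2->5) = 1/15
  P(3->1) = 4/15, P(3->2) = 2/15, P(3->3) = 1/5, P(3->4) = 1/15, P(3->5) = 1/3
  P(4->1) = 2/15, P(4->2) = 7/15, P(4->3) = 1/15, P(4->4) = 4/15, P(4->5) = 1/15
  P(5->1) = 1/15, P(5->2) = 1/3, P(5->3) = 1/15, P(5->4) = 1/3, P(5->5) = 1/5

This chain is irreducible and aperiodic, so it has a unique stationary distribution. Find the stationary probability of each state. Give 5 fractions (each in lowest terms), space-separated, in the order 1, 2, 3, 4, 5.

The stationary distribution satisfies pi = pi * P, i.e.:
  pi_1 = 1/5*pi_1 + 4/15*pi_2 + 4/15*pi_3 + 2/15*pi_4 + 1/15*pi_5
  pi_2 = 2/15*pi_1 + 2/15*pi_2 + 2/15*pi_3 + 7/15*pi_4 + 1/3*pi_5
  pi_3 = 2/15*pi_1 + 2/5*pi_2 + 1/5*pi_3 + 1/15*pi_4 + 1/15*pi_5
  pi_4 = 1/5*pi_1 + 2/15*pi_2 + 1/15*pi_3 + 4/15*pi_4 + 1/3*pi_5
  pi_5 = 1/3*pi_1 + 1/15*pi_2 + 1/3*pi_3 + 1/15*pi_4 + 1/5*pi_5
with normalization: pi_1 + pi_2 + pi_3 + pi_4 + pi_5 = 1.

Using the first 4 balance equations plus normalization, the linear system A*pi = b is:
  [-4/5, 4/15, 4/15, 2/15, 1/15] . pi = 0
  [2/15, -13/15, 2/15, 7/15, 1/3] . pi = 0
  [2/15, 2/5, -4/5, 1/15, 1/15] . pi = 0
  [1/5, 2/15, 1/15, -11/15, 1/3] . pi = 0
  [1, 1, 1, 1, 1] . pi = 1

Solving yields:
  pi_1 = 1509/7972
  pi_2 = 6635/27902
  pi_3 = 10209/55804
  pi_4 = 5539/27902
  pi_5 = 2671/13951

Verification (pi * P):
  1509/7972*1/5 + 6635/27902*4/15 + 10209/55804*4/15 + 5539/27902*2/15 + 2671/13951*1/15 = 1509/7972 = pi_1  (ok)
  1509/7972*2/15 + 6635/27902*2/15 + 10209/55804*2/15 + 5539/27902*7/15 + 2671/13951*1/3 = 6635/27902 = pi_2  (ok)
  1509/7972*2/15 + 6635/27902*2/5 + 10209/55804*1/5 + 5539/27902*1/15 + 2671/13951*1/15 = 10209/55804 = pi_3  (ok)
  1509/7972*1/5 + 6635/27902*2/15 + 10209/55804*1/15 + 5539/27902*4/15 + 2671/13951*1/3 = 5539/27902 = pi_4  (ok)
  1509/7972*1/3 + 6635/27902*1/15 + 10209/55804*1/3 + 5539/27902*1/15 + 2671/13951*1/5 = 2671/13951 = pi_5  (ok)

Answer: 1509/7972 6635/27902 10209/55804 5539/27902 2671/13951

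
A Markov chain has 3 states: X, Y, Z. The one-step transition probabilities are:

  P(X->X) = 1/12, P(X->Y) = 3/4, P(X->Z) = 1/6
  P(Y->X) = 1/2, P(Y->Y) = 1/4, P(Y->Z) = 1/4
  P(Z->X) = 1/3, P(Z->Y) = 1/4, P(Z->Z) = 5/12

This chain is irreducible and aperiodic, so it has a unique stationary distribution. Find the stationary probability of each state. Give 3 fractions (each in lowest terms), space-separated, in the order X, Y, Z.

The stationary distribution satisfies pi = pi * P, i.e.:
  pi_X = 1/12*pi_X + 1/2*pi_Y + 1/3*pi_Z
  pi_Y = 3/4*pi_X + 1/4*pi_Y + 1/4*pi_Z
  pi_Z = 1/6*pi_X + 1/4*pi_Y + 5/12*pi_Z
with normalization: pi_X + pi_Y + pi_Z = 1.

Using the first 2 balance equations plus normalization, the linear system A*pi = b is:
  [-11/12, 1/2, 1/3] . pi = 0
  [3/4, -3/4, 1/4] . pi = 0
  [1, 1, 1] . pi = 1

Solving yields:
  pi_X = 9/28
  pi_Y = 23/56
  pi_Z = 15/56

Verification (pi * P):
  9/28*1/12 + 23/56*1/2 + 15/56*1/3 = 9/28 = pi_X  (ok)
  9/28*3/4 + 23/56*1/4 + 15/56*1/4 = 23/56 = pi_Y  (ok)
  9/28*1/6 + 23/56*1/4 + 15/56*5/12 = 15/56 = pi_Z  (ok)

Answer: 9/28 23/56 15/56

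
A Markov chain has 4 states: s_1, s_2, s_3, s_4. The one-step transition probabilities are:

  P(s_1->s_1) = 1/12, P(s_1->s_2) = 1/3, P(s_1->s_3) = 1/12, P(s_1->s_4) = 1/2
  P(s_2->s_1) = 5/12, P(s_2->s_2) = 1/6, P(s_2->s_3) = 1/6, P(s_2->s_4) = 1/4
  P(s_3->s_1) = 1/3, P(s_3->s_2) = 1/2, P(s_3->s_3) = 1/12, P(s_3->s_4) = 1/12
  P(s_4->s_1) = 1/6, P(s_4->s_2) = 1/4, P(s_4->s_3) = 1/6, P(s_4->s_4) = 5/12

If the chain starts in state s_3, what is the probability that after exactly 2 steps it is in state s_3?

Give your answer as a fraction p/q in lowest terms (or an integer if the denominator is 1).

Answer: 19/144

Derivation:
Computing P^2 by repeated multiplication:
P^1 =
  s_1: [1/12, 1/3, 1/12, 1/2]
  s_2: [5/12, 1/6, 1/6, 1/4]
  s_3: [1/3, 1/2, 1/12, 1/12]
  s_4: [1/6, 1/4, 1/6, 5/12]
P^2 =
  s_1: [37/144, 1/4, 11/72, 49/144]
  s_2: [29/144, 5/16, 17/144, 53/144]
  s_3: [5/18, 37/144, 19/144, 1/3]
  s_4: [35/144, 41/144, 5/36, 1/3]

(P^2)[s_3 -> s_3] = 19/144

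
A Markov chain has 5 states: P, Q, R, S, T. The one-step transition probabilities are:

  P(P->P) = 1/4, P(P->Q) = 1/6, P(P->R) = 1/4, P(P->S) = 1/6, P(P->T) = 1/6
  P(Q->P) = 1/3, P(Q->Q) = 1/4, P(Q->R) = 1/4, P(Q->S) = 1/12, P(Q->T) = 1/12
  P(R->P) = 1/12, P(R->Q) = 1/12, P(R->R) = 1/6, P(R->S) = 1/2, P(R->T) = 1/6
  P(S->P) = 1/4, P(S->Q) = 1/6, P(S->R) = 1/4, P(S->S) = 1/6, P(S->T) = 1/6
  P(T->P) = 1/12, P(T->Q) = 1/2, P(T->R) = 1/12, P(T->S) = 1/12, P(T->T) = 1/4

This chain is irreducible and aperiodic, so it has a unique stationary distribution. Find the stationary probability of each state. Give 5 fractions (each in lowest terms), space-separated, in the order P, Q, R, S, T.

Answer: 2023/9762 361/1627 335/1627 1985/9762 263/1627

Derivation:
The stationary distribution satisfies pi = pi * P, i.e.:
  pi_P = 1/4*pi_P + 1/3*pi_Q + 1/12*pi_R + 1/4*pi_S + 1/12*pi_T
  pi_Q = 1/6*pi_P + 1/4*pi_Q + 1/12*pi_R + 1/6*pi_S + 1/2*pi_T
  pi_R = 1/4*pi_P + 1/4*pi_Q + 1/6*pi_R + 1/4*pi_S + 1/12*pi_T
  pi_S = 1/6*pi_P + 1/12*pi_Q + 1/2*pi_R + 1/6*pi_S + 1/12*pi_T
  pi_T = 1/6*pi_P + 1/12*pi_Q + 1/6*pi_R + 1/6*pi_S + 1/4*pi_T
with normalization: pi_P + pi_Q + pi_R + pi_S + pi_T = 1.

Using the first 4 balance equations plus normalization, the linear system A*pi = b is:
  [-3/4, 1/3, 1/12, 1/4, 1/12] . pi = 0
  [1/6, -3/4, 1/12, 1/6, 1/2] . pi = 0
  [1/4, 1/4, -5/6, 1/4, 1/12] . pi = 0
  [1/6, 1/12, 1/2, -5/6, 1/12] . pi = 0
  [1, 1, 1, 1, 1] . pi = 1

Solving yields:
  pi_P = 2023/9762
  pi_Q = 361/1627
  pi_R = 335/1627
  pi_S = 1985/9762
  pi_T = 263/1627

Verification (pi * P):
  2023/9762*1/4 + 361/1627*1/3 + 335/1627*1/12 + 1985/9762*1/4 + 263/1627*1/12 = 2023/9762 = pi_P  (ok)
  2023/9762*1/6 + 361/1627*1/4 + 335/1627*1/12 + 1985/9762*1/6 + 263/1627*1/2 = 361/1627 = pi_Q  (ok)
  2023/9762*1/4 + 361/1627*1/4 + 335/1627*1/6 + 1985/9762*1/4 + 263/1627*1/12 = 335/1627 = pi_R  (ok)
  2023/9762*1/6 + 361/1627*1/12 + 335/1627*1/2 + 1985/9762*1/6 + 263/1627*1/12 = 1985/9762 = pi_S  (ok)
  2023/9762*1/6 + 361/1627*1/12 + 335/1627*1/6 + 1985/9762*1/6 + 263/1627*1/4 = 263/1627 = pi_T  (ok)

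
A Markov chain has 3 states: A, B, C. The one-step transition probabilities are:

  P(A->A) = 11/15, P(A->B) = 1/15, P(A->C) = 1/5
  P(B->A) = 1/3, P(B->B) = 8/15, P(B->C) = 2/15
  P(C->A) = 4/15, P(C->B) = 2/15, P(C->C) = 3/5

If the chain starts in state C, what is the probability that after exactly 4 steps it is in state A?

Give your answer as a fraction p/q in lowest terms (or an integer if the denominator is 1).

Answer: 25064/50625

Derivation:
Computing P^4 by repeated multiplication:
P^1 =
  A: [11/15, 1/15, 1/5]
  B: [1/3, 8/15, 2/15]
  C: [4/15, 2/15, 3/5]
P^2 =
  A: [46/75, 1/9, 62/225]
  B: [103/225, 73/225, 49/225]
  C: [2/5, 38/225, 97/225]
P^3 =
  A: [1891/3375, 154/1125, 1022/3375]
  B: [1694/3375, 157/675, 896/3375]
  C: [1568/3375, 196/1125, 1219/3375]
P^4 =
  A: [27199/50625, 7631/50625, 39/125]
  B: [26143/50625, 9766/50625, 14716/50625]
  C: [25064/50625, 1742/10125, 5617/16875]

(P^4)[C -> A] = 25064/50625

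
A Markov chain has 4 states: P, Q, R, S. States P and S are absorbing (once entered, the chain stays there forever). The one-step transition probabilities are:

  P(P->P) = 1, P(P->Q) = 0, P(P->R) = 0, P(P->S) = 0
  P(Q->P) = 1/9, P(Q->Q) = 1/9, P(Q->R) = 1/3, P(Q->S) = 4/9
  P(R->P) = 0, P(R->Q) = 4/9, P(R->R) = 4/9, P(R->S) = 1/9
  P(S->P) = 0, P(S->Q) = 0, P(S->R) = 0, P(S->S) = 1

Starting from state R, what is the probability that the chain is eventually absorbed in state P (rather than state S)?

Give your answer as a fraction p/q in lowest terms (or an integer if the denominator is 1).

Answer: 1/7

Derivation:
Let a_i = P(absorbed in P | start in state i).
Boundary conditions: a_P = 1, a_S = 0.
For each transient state i, a_i = sum_j P(i->j) * a_j:
  a_Q = 1/9*a_P + 1/9*a_Q + 1/3*a_R + 4/9*a_S
  a_R = 0*a_P + 4/9*a_Q + 4/9*a_R + 1/9*a_S

Substituting a_P = 1 and a_S = 0, rearrange to (I - Q) a = r where r[i] = P(i -> P):
  [8/9, -1/3] . (a_Q, a_R) = 1/9
  [-4/9, 5/9] . (a_Q, a_R) = 0

Solving yields:
  a_Q = 5/28
  a_R = 1/7

Starting state is R, so the absorption probability is a_R = 1/7.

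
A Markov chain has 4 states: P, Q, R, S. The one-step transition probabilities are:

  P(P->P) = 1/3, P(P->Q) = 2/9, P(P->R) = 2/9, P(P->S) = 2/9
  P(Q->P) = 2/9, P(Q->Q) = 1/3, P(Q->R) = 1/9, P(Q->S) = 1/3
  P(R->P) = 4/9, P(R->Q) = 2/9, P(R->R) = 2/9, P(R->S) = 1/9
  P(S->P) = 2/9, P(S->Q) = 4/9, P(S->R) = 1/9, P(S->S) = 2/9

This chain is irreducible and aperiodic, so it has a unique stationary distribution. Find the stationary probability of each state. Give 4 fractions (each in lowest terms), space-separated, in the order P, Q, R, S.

The stationary distribution satisfies pi = pi * P, i.e.:
  pi_P = 1/3*pi_P + 2/9*pi_Q + 4/9*pi_R + 2/9*pi_S
  pi_Q = 2/9*pi_P + 1/3*pi_Q + 2/9*pi_R + 4/9*pi_S
  pi_R = 2/9*pi_P + 1/9*pi_Q + 2/9*pi_R + 1/9*pi_S
  pi_S = 2/9*pi_P + 1/3*pi_Q + 1/9*pi_R + 2/9*pi_S
with normalization: pi_P + pi_Q + pi_R + pi_S = 1.

Using the first 3 balance equations plus normalization, the linear system A*pi = b is:
  [-2/3, 2/9, 4/9, 2/9] . pi = 0
  [2/9, -2/3, 2/9, 4/9] . pi = 0
  [2/9, 1/9, -7/9, 1/9] . pi = 0
  [1, 1, 1, 1] . pi = 1

Solving yields:
  pi_P = 9/31
  pi_Q = 48/155
  pi_R = 5/31
  pi_S = 37/155

Verification (pi * P):
  9/31*1/3 + 48/155*2/9 + 5/31*4/9 + 37/155*2/9 = 9/31 = pi_P  (ok)
  9/31*2/9 + 48/155*1/3 + 5/31*2/9 + 37/155*4/9 = 48/155 = pi_Q  (ok)
  9/31*2/9 + 48/155*1/9 + 5/31*2/9 + 37/155*1/9 = 5/31 = pi_R  (ok)
  9/31*2/9 + 48/155*1/3 + 5/31*1/9 + 37/155*2/9 = 37/155 = pi_S  (ok)

Answer: 9/31 48/155 5/31 37/155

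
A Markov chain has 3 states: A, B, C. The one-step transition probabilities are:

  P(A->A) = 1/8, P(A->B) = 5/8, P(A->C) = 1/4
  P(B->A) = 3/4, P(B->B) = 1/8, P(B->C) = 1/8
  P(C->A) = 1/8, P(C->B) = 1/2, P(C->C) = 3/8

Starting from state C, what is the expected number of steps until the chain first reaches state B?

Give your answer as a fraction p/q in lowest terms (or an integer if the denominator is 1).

Answer: 64/33

Derivation:
Let h_i = expected steps to first reach B from state i.
Boundary: h_B = 0.
First-step equations for the other states:
  h_A = 1 + 1/8*h_A + 5/8*h_B + 1/4*h_C
  h_C = 1 + 1/8*h_A + 1/2*h_B + 3/8*h_C

Substituting h_B = 0 and rearranging gives the linear system (I - Q) h = 1:
  [7/8, -1/4] . (h_A, h_C) = 1
  [-1/8, 5/8] . (h_A, h_C) = 1

Solving yields:
  h_A = 56/33
  h_C = 64/33

Starting state is C, so the expected hitting time is h_C = 64/33.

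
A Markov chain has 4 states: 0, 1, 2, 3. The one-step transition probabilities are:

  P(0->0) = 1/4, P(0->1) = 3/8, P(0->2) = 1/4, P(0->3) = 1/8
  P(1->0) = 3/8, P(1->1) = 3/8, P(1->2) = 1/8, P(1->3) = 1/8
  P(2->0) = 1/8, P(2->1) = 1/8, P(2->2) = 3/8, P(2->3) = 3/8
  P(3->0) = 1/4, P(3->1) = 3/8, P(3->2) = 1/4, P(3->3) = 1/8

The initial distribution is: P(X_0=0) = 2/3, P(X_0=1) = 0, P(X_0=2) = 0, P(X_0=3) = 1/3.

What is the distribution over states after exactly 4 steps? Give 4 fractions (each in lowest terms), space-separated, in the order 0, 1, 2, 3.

Answer: 1063/4096 645/2048 985/4096 379/2048

Derivation:
Propagating the distribution step by step (d_{t+1} = d_t * P):
d_0 = (0=2/3, 1=0, 2=0, 3=1/3)
  d_1[0] = 2/3*1/4 + 0*3/8 + 0*1/8 + 1/3*1/4 = 1/4
  d_1[1] = 2/3*3/8 + 0*3/8 + 0*1/8 + 1/3*3/8 = 3/8
  d_1[2] = 2/3*1/4 + 0*1/8 + 0*3/8 + 1/3*1/4 = 1/4
  d_1[3] = 2/3*1/8 + 0*1/8 + 0*3/8 + 1/3*1/8 = 1/8
d_1 = (0=1/4, 1=3/8, 2=1/4, 3=1/8)
  d_2[0] = 1/4*1/4 + 3/8*3/8 + 1/4*1/8 + 1/8*1/4 = 17/64
  d_2[1] = 1/4*3/8 + 3/8*3/8 + 1/4*1/8 + 1/8*3/8 = 5/16
  d_2[2] = 1/4*1/4 + 3/8*1/8 + 1/4*3/8 + 1/8*1/4 = 15/64
  d_2[3] = 1/4*1/8 + 3/8*1/8 + 1/4*3/8 + 1/8*1/8 = 3/16
d_2 = (0=17/64, 1=5/16, 2=15/64, 3=3/16)
  d_3[0] = 17/64*1/4 + 5/16*3/8 + 15/64*1/8 + 3/16*1/4 = 133/512
  d_3[1] = 17/64*3/8 + 5/16*3/8 + 15/64*1/8 + 3/16*3/8 = 81/256
  d_3[2] = 17/64*1/4 + 5/16*1/8 + 15/64*3/8 + 3/16*1/4 = 123/512
  d_3[3] = 17/64*1/8 + 5/16*1/8 + 15/64*3/8 + 3/16*1/8 = 47/256
d_3 = (0=133/512, 1=81/256, 2=123/512, 3=47/256)
  d_4[0] = 133/512*1/4 + 81/256*3/8 + 123/512*1/8 + 47/256*1/4 = 1063/4096
  d_4[1] = 133/512*3/8 + 81/256*3/8 + 123/512*1/8 + 47/256*3/8 = 645/2048
  d_4[2] = 133/512*1/4 + 81/256*1/8 + 123/512*3/8 + 47/256*1/4 = 985/4096
  d_4[3] = 133/512*1/8 + 81/256*1/8 + 123/512*3/8 + 47/256*1/8 = 379/2048
d_4 = (0=1063/4096, 1=645/2048, 2=985/4096, 3=379/2048)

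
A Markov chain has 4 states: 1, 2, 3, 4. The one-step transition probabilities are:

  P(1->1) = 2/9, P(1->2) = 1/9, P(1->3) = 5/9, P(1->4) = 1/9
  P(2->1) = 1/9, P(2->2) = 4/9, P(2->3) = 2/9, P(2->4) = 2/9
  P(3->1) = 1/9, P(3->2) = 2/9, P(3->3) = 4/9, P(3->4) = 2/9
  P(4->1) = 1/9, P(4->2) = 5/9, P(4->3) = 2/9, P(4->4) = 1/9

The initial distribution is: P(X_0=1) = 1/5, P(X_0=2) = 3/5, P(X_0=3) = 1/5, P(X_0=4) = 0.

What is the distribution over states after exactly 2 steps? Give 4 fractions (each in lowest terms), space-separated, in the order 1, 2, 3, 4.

Propagating the distribution step by step (d_{t+1} = d_t * P):
d_0 = (1=1/5, 2=3/5, 3=1/5, 4=0)
  d_1[1] = 1/5*2/9 + 3/5*1/9 + 1/5*1/9 + 0*1/9 = 2/15
  d_1[2] = 1/5*1/9 + 3/5*4/9 + 1/5*2/9 + 0*5/9 = 1/3
  d_1[3] = 1/5*5/9 + 3/5*2/9 + 1/5*4/9 + 0*2/9 = 1/3
  d_1[4] = 1/5*1/9 + 3/5*2/9 + 1/5*2/9 + 0*1/9 = 1/5
d_1 = (1=2/15, 2=1/3, 3=1/3, 4=1/5)
  d_2[1] = 2/15*2/9 + 1/3*1/9 + 1/3*1/9 + 1/5*1/9 = 17/135
  d_2[2] = 2/15*1/9 + 1/3*4/9 + 1/3*2/9 + 1/5*5/9 = 47/135
  d_2[3] = 2/15*5/9 + 1/3*2/9 + 1/3*4/9 + 1/5*2/9 = 46/135
  d_2[4] = 2/15*1/9 + 1/3*2/9 + 1/3*2/9 + 1/5*1/9 = 5/27
d_2 = (1=17/135, 2=47/135, 3=46/135, 4=5/27)

Answer: 17/135 47/135 46/135 5/27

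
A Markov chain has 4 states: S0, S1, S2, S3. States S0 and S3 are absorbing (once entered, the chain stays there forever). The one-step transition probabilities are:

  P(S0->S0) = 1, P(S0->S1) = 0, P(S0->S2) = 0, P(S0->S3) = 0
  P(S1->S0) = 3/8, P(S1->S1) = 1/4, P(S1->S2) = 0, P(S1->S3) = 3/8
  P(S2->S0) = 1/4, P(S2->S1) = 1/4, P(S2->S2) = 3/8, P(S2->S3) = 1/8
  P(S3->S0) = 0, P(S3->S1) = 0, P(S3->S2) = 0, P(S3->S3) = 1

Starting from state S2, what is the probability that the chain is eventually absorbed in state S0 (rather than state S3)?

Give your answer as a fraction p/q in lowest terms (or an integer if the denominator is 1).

Answer: 3/5

Derivation:
Let a_i = P(absorbed in S0 | start in state i).
Boundary conditions: a_S0 = 1, a_S3 = 0.
For each transient state i, a_i = sum_j P(i->j) * a_j:
  a_S1 = 3/8*a_S0 + 1/4*a_S1 + 0*a_S2 + 3/8*a_S3
  a_S2 = 1/4*a_S0 + 1/4*a_S1 + 3/8*a_S2 + 1/8*a_S3

Substituting a_S0 = 1 and a_S3 = 0, rearrange to (I - Q) a = r where r[i] = P(i -> S0):
  [3/4, 0] . (a_S1, a_S2) = 3/8
  [-1/4, 5/8] . (a_S1, a_S2) = 1/4

Solving yields:
  a_S1 = 1/2
  a_S2 = 3/5

Starting state is S2, so the absorption probability is a_S2 = 3/5.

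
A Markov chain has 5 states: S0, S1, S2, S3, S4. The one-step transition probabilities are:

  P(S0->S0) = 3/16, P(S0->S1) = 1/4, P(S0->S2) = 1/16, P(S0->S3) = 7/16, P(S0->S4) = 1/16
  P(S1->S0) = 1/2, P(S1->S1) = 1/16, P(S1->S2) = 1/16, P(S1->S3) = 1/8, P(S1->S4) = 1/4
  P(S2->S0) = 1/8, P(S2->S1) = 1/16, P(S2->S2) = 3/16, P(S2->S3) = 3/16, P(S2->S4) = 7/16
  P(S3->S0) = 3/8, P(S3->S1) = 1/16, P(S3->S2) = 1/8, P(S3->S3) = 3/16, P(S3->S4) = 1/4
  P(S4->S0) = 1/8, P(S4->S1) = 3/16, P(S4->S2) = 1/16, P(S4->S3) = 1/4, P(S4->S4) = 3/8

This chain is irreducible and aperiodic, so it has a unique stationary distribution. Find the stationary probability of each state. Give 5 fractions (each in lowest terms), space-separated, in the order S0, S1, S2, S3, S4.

Answer: 7757/29912 8513/59824 1345/14956 1937/7478 14921/59824

Derivation:
The stationary distribution satisfies pi = pi * P, i.e.:
  pi_S0 = 3/16*pi_S0 + 1/2*pi_S1 + 1/8*pi_S2 + 3/8*pi_S3 + 1/8*pi_S4
  pi_S1 = 1/4*pi_S0 + 1/16*pi_S1 + 1/16*pi_S2 + 1/16*pi_S3 + 3/16*pi_S4
  pi_S2 = 1/16*pi_S0 + 1/16*pi_S1 + 3/16*pi_S2 + 1/8*pi_S3 + 1/16*pi_S4
  pi_S3 = 7/16*pi_S0 + 1/8*pi_S1 + 3/16*pi_S2 + 3/16*pi_S3 + 1/4*pi_S4
  pi_S4 = 1/16*pi_S0 + 1/4*pi_S1 + 7/16*pi_S2 + 1/4*pi_S3 + 3/8*pi_S4
with normalization: pi_S0 + pi_S1 + pi_S2 + pi_S3 + pi_S4 = 1.

Using the first 4 balance equations plus normalization, the linear system A*pi = b is:
  [-13/16, 1/2, 1/8, 3/8, 1/8] . pi = 0
  [1/4, -15/16, 1/16, 1/16, 3/16] . pi = 0
  [1/16, 1/16, -13/16, 1/8, 1/16] . pi = 0
  [7/16, 1/8, 3/16, -13/16, 1/4] . pi = 0
  [1, 1, 1, 1, 1] . pi = 1

Solving yields:
  pi_S0 = 7757/29912
  pi_S1 = 8513/59824
  pi_S2 = 1345/14956
  pi_S3 = 1937/7478
  pi_S4 = 14921/59824

Verification (pi * P):
  7757/29912*3/16 + 8513/59824*1/2 + 1345/14956*1/8 + 1937/7478*3/8 + 14921/59824*1/8 = 7757/29912 = pi_S0  (ok)
  7757/29912*1/4 + 8513/59824*1/16 + 1345/14956*1/16 + 1937/7478*1/16 + 14921/59824*3/16 = 8513/59824 = pi_S1  (ok)
  7757/29912*1/16 + 8513/59824*1/16 + 1345/14956*3/16 + 1937/7478*1/8 + 14921/59824*1/16 = 1345/14956 = pi_S2  (ok)
  7757/29912*7/16 + 8513/59824*1/8 + 1345/14956*3/16 + 1937/7478*3/16 + 14921/59824*1/4 = 1937/7478 = pi_S3  (ok)
  7757/29912*1/16 + 8513/59824*1/4 + 1345/14956*7/16 + 1937/7478*1/4 + 14921/59824*3/8 = 14921/59824 = pi_S4  (ok)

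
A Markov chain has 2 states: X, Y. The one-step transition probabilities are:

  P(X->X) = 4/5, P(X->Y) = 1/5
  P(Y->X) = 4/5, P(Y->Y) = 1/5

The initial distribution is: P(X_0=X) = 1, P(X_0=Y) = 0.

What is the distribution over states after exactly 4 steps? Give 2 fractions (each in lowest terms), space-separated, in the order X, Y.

Answer: 4/5 1/5

Derivation:
Propagating the distribution step by step (d_{t+1} = d_t * P):
d_0 = (X=1, Y=0)
  d_1[X] = 1*4/5 + 0*4/5 = 4/5
  d_1[Y] = 1*1/5 + 0*1/5 = 1/5
d_1 = (X=4/5, Y=1/5)
  d_2[X] = 4/5*4/5 + 1/5*4/5 = 4/5
  d_2[Y] = 4/5*1/5 + 1/5*1/5 = 1/5
d_2 = (X=4/5, Y=1/5)
  d_3[X] = 4/5*4/5 + 1/5*4/5 = 4/5
  d_3[Y] = 4/5*1/5 + 1/5*1/5 = 1/5
d_3 = (X=4/5, Y=1/5)
  d_4[X] = 4/5*4/5 + 1/5*4/5 = 4/5
  d_4[Y] = 4/5*1/5 + 1/5*1/5 = 1/5
d_4 = (X=4/5, Y=1/5)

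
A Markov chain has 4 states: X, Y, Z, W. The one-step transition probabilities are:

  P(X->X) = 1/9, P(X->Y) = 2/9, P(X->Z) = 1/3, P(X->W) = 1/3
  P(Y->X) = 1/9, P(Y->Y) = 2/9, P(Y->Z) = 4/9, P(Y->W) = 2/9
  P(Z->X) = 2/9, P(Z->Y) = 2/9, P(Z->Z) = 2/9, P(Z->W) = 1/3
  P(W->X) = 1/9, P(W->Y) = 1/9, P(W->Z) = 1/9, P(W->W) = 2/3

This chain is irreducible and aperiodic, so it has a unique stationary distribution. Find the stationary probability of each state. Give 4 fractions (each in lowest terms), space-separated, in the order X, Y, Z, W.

Answer: 36/265 9/53 59/265 25/53

Derivation:
The stationary distribution satisfies pi = pi * P, i.e.:
  pi_X = 1/9*pi_X + 1/9*pi_Y + 2/9*pi_Z + 1/9*pi_W
  pi_Y = 2/9*pi_X + 2/9*pi_Y + 2/9*pi_Z + 1/9*pi_W
  pi_Z = 1/3*pi_X + 4/9*pi_Y + 2/9*pi_Z + 1/9*pi_W
  pi_W = 1/3*pi_X + 2/9*pi_Y + 1/3*pi_Z + 2/3*pi_W
with normalization: pi_X + pi_Y + pi_Z + pi_W = 1.

Using the first 3 balance equations plus normalization, the linear system A*pi = b is:
  [-8/9, 1/9, 2/9, 1/9] . pi = 0
  [2/9, -7/9, 2/9, 1/9] . pi = 0
  [1/3, 4/9, -7/9, 1/9] . pi = 0
  [1, 1, 1, 1] . pi = 1

Solving yields:
  pi_X = 36/265
  pi_Y = 9/53
  pi_Z = 59/265
  pi_W = 25/53

Verification (pi * P):
  36/265*1/9 + 9/53*1/9 + 59/265*2/9 + 25/53*1/9 = 36/265 = pi_X  (ok)
  36/265*2/9 + 9/53*2/9 + 59/265*2/9 + 25/53*1/9 = 9/53 = pi_Y  (ok)
  36/265*1/3 + 9/53*4/9 + 59/265*2/9 + 25/53*1/9 = 59/265 = pi_Z  (ok)
  36/265*1/3 + 9/53*2/9 + 59/265*1/3 + 25/53*2/3 = 25/53 = pi_W  (ok)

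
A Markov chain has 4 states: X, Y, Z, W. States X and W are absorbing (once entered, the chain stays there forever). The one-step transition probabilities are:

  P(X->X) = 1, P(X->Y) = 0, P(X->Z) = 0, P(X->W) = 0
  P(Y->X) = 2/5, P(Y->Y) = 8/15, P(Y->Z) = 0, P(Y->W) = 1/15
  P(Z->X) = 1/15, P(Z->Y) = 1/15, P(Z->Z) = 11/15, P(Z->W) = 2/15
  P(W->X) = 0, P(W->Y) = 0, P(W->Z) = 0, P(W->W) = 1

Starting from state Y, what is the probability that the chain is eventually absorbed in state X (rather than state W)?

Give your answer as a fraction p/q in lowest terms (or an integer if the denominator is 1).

Answer: 6/7

Derivation:
Let a_i = P(absorbed in X | start in state i).
Boundary conditions: a_X = 1, a_W = 0.
For each transient state i, a_i = sum_j P(i->j) * a_j:
  a_Y = 2/5*a_X + 8/15*a_Y + 0*a_Z + 1/15*a_W
  a_Z = 1/15*a_X + 1/15*a_Y + 11/15*a_Z + 2/15*a_W

Substituting a_X = 1 and a_W = 0, rearrange to (I - Q) a = r where r[i] = P(i -> X):
  [7/15, 0] . (a_Y, a_Z) = 2/5
  [-1/15, 4/15] . (a_Y, a_Z) = 1/15

Solving yields:
  a_Y = 6/7
  a_Z = 13/28

Starting state is Y, so the absorption probability is a_Y = 6/7.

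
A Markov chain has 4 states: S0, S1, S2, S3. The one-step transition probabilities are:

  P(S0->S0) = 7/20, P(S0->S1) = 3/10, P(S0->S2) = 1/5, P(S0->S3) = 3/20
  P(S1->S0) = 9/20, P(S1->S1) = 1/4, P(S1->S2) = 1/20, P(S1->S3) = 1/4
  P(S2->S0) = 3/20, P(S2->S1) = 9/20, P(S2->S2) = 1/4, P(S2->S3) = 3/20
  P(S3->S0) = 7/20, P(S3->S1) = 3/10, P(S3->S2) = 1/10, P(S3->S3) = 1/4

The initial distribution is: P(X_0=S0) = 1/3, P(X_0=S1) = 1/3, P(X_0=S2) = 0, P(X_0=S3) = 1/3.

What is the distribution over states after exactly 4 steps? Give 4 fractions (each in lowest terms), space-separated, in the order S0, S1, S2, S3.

Propagating the distribution step by step (d_{t+1} = d_t * P):
d_0 = (S0=1/3, S1=1/3, S2=0, S3=1/3)
  d_1[S0] = 1/3*7/20 + 1/3*9/20 + 0*3/20 + 1/3*7/20 = 23/60
  d_1[S1] = 1/3*3/10 + 1/3*1/4 + 0*9/20 + 1/3*3/10 = 17/60
  d_1[S2] = 1/3*1/5 + 1/3*1/20 + 0*1/4 + 1/3*1/10 = 7/60
  d_1[S3] = 1/3*3/20 + 1/3*1/4 + 0*3/20 + 1/3*1/4 = 13/60
d_1 = (S0=23/60, S1=17/60, S2=7/60, S3=13/60)
  d_2[S0] = 23/60*7/20 + 17/60*9/20 + 7/60*3/20 + 13/60*7/20 = 71/200
  d_2[S1] = 23/60*3/10 + 17/60*1/4 + 7/60*9/20 + 13/60*3/10 = 91/300
  d_2[S2] = 23/60*1/5 + 17/60*1/20 + 7/60*1/4 + 13/60*1/10 = 17/120
  d_2[S3] = 23/60*3/20 + 17/60*1/4 + 7/60*3/20 + 13/60*1/4 = 1/5
d_2 = (S0=71/200, S1=91/300, S2=17/120, S3=1/5)
  d_3[S0] = 71/200*7/20 + 91/300*9/20 + 17/120*3/20 + 1/5*7/20 = 44/125
  d_3[S1] = 71/200*3/10 + 91/300*1/4 + 17/120*9/20 + 1/5*3/10 = 3673/12000
  d_3[S2] = 71/200*1/5 + 91/300*1/20 + 17/120*1/4 + 1/5*1/10 = 1699/12000
  d_3[S3] = 71/200*3/20 + 91/300*1/4 + 17/120*3/20 + 1/5*1/4 = 601/3000
d_3 = (S0=44/125, S1=3673/12000, S2=1699/12000, S3=601/3000)
  d_4[S0] = 44/125*7/20 + 3673/12000*9/20 + 1699/12000*3/20 + 601/3000*7/20 = 1691/4800
  d_4[S1] = 44/125*3/10 + 3673/12000*1/4 + 1699/12000*9/20 + 601/3000*3/10 = 4589/15000
  d_4[S2] = 44/125*1/5 + 3673/12000*1/20 + 1699/12000*1/4 + 601/3000*1/10 = 2117/15000
  d_4[S3] = 44/125*3/20 + 3673/12000*1/4 + 1699/12000*3/20 + 601/3000*1/4 = 24077/120000
d_4 = (S0=1691/4800, S1=4589/15000, S2=2117/15000, S3=24077/120000)

Answer: 1691/4800 4589/15000 2117/15000 24077/120000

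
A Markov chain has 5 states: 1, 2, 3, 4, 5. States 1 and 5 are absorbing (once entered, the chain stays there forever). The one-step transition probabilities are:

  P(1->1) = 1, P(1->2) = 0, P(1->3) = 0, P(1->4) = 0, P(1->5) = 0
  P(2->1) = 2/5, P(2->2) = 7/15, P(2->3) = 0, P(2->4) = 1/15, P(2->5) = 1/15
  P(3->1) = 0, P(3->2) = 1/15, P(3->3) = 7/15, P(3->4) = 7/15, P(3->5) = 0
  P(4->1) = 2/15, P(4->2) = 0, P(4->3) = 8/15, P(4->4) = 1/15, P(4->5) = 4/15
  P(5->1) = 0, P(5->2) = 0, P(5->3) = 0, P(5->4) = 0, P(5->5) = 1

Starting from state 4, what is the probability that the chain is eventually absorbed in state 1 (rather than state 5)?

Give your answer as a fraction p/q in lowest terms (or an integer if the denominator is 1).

Let a_i = P(absorbed in 1 | start in state i).
Boundary conditions: a_1 = 1, a_5 = 0.
For each transient state i, a_i = sum_j P(i->j) * a_j:
  a_2 = 2/5*a_1 + 7/15*a_2 + 0*a_3 + 1/15*a_4 + 1/15*a_5
  a_3 = 0*a_1 + 1/15*a_2 + 7/15*a_3 + 7/15*a_4 + 0*a_5
  a_4 = 2/15*a_1 + 0*a_2 + 8/15*a_3 + 1/15*a_4 + 4/15*a_5

Substituting a_1 = 1 and a_5 = 0, rearrange to (I - Q) a = r where r[i] = P(i -> 1):
  [8/15, 0, -1/15] . (a_2, a_3, a_4) = 2/5
  [-1/15, 8/15, -7/15] . (a_2, a_3, a_4) = 0
  [0, -8/15, 14/15] . (a_2, a_3, a_4) = 2/15

Solving yields:
  a_2 = 4/5
  a_3 = 9/20
  a_4 = 2/5

Starting state is 4, so the absorption probability is a_4 = 2/5.

Answer: 2/5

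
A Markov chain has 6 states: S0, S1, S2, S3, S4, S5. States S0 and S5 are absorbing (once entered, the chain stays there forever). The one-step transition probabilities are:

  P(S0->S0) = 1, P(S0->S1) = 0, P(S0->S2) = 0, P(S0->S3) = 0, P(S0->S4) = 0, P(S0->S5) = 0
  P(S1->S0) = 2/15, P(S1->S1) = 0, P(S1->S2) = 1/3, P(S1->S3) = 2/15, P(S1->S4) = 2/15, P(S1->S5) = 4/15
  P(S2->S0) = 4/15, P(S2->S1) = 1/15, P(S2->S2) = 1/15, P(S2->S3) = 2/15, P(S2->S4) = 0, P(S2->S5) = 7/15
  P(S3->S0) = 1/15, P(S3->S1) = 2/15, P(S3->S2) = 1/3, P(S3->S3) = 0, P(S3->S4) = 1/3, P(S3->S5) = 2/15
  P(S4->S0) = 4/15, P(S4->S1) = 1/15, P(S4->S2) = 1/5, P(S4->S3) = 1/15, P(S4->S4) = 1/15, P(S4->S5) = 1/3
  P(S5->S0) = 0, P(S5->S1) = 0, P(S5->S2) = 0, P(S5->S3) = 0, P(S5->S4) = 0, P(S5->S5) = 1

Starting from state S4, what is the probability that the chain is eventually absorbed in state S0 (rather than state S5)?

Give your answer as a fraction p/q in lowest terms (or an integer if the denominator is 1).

Answer: 15607/37471

Derivation:
Let a_i = P(absorbed in S0 | start in state i).
Boundary conditions: a_S0 = 1, a_S5 = 0.
For each transient state i, a_i = sum_j P(i->j) * a_j:
  a_S1 = 2/15*a_S0 + 0*a_S1 + 1/3*a_S2 + 2/15*a_S3 + 2/15*a_S4 + 4/15*a_S5
  a_S2 = 4/15*a_S0 + 1/15*a_S1 + 1/15*a_S2 + 2/15*a_S3 + 0*a_S4 + 7/15*a_S5
  a_S3 = 1/15*a_S0 + 2/15*a_S1 + 1/3*a_S2 + 0*a_S3 + 1/3*a_S4 + 2/15*a_S5
  a_S4 = 4/15*a_S0 + 1/15*a_S1 + 1/5*a_S2 + 1/15*a_S3 + 1/15*a_S4 + 1/3*a_S5

Substituting a_S0 = 1 and a_S5 = 0, rearrange to (I - Q) a = r where r[i] = P(i -> S0):
  [1, -1/3, -2/15, -2/15] . (a_S1, a_S2, a_S3, a_S4) = 2/15
  [-1/15, 14/15, -2/15, 0] . (a_S1, a_S2, a_S3, a_S4) = 4/15
  [-2/15, -1/3, 1, -1/3] . (a_S1, a_S2, a_S3, a_S4) = 1/15
  [-1/15, -1/5, -1/15, 14/15] . (a_S1, a_S2, a_S3, a_S4) = 4/15

Solving yields:
  a_S1 = 13512/37471
  a_S2 = 13680/37471
  a_S3 = 14062/37471
  a_S4 = 15607/37471

Starting state is S4, so the absorption probability is a_S4 = 15607/37471.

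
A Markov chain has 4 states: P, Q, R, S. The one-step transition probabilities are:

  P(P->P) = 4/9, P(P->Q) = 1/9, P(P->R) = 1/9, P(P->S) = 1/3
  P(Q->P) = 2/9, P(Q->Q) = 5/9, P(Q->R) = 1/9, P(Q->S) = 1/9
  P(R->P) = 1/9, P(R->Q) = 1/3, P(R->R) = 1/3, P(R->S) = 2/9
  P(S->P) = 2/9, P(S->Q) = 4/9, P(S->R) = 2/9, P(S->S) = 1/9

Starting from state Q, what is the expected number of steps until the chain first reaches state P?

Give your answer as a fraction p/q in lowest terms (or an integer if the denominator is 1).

Let h_i = expected steps to first reach P from state i.
Boundary: h_P = 0.
First-step equations for the other states:
  h_Q = 1 + 2/9*h_P + 5/9*h_Q + 1/9*h_R + 1/9*h_S
  h_R = 1 + 1/9*h_P + 1/3*h_Q + 1/3*h_R + 2/9*h_S
  h_S = 1 + 2/9*h_P + 4/9*h_Q + 2/9*h_R + 1/9*h_S

Substituting h_P = 0 and rearranging gives the linear system (I - Q) h = 1:
  [4/9, -1/9, -1/9] . (h_Q, h_R, h_S) = 1
  [-1/3, 2/3, -2/9] . (h_Q, h_R, h_S) = 1
  [-4/9, -2/9, 8/9] . (h_Q, h_R, h_S) = 1

Solving yields:
  h_Q = 93/19
  h_R = 213/38
  h_S = 189/38

Starting state is Q, so the expected hitting time is h_Q = 93/19.

Answer: 93/19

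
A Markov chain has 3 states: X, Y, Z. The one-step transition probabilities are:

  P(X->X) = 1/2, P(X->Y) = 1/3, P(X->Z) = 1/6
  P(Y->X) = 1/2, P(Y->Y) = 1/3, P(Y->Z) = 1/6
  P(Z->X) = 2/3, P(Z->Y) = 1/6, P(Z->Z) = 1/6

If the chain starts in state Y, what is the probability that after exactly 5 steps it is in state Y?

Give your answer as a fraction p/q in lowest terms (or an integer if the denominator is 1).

Answer: 11/36

Derivation:
Computing P^5 by repeated multiplication:
P^1 =
  X: [1/2, 1/3, 1/6]
  Y: [1/2, 1/3, 1/6]
  Z: [2/3, 1/6, 1/6]
P^2 =
  X: [19/36, 11/36, 1/6]
  Y: [19/36, 11/36, 1/6]
  Z: [19/36, 11/36, 1/6]
P^3 =
  X: [19/36, 11/36, 1/6]
  Y: [19/36, 11/36, 1/6]
  Z: [19/36, 11/36, 1/6]
P^4 =
  X: [19/36, 11/36, 1/6]
  Y: [19/36, 11/36, 1/6]
  Z: [19/36, 11/36, 1/6]
P^5 =
  X: [19/36, 11/36, 1/6]
  Y: [19/36, 11/36, 1/6]
  Z: [19/36, 11/36, 1/6]

(P^5)[Y -> Y] = 11/36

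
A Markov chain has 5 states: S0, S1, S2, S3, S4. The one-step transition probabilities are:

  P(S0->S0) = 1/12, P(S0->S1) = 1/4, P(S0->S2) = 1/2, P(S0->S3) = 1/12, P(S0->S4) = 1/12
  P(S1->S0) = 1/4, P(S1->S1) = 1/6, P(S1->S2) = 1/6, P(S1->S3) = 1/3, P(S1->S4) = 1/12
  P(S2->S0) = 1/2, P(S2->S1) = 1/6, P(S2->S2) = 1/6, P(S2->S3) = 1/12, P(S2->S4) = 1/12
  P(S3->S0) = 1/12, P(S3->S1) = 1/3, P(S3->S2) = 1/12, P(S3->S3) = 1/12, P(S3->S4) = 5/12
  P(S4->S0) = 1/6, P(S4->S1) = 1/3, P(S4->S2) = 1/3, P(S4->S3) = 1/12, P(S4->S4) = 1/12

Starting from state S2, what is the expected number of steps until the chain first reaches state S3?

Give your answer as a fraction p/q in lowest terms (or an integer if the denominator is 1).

Let h_i = expected steps to first reach S3 from state i.
Boundary: h_S3 = 0.
First-step equations for the other states:
  h_S0 = 1 + 1/12*h_S0 + 1/4*h_S1 + 1/2*h_S2 + 1/12*h_S3 + 1/12*h_S4
  h_S1 = 1 + 1/4*h_S0 + 1/6*h_S1 + 1/6*h_S2 + 1/3*h_S3 + 1/12*h_S4
  h_S2 = 1 + 1/2*h_S0 + 1/6*h_S1 + 1/6*h_S2 + 1/12*h_S3 + 1/12*h_S4
  h_S4 = 1 + 1/6*h_S0 + 1/3*h_S1 + 1/3*h_S2 + 1/12*h_S3 + 1/12*h_S4

Substituting h_S3 = 0 and rearranging gives the linear system (I - Q) h = 1:
  [11/12, -1/4, -1/2, -1/12] . (h_S0, h_S1, h_S2, h_S4) = 1
  [-1/4, 5/6, -1/6, -1/12] . (h_S0, h_S1, h_S2, h_S4) = 1
  [-1/2, -1/6, 5/6, -1/12] . (h_S0, h_S1, h_S2, h_S4) = 1
  [-1/6, -1/3, -1/3, 11/12] . (h_S0, h_S1, h_S2, h_S4) = 1

Solving yields:
  h_S0 = 1632/223
  h_S1 = 1248/223
  h_S2 = 1656/223
  h_S4 = 1596/223

Starting state is S2, so the expected hitting time is h_S2 = 1656/223.

Answer: 1656/223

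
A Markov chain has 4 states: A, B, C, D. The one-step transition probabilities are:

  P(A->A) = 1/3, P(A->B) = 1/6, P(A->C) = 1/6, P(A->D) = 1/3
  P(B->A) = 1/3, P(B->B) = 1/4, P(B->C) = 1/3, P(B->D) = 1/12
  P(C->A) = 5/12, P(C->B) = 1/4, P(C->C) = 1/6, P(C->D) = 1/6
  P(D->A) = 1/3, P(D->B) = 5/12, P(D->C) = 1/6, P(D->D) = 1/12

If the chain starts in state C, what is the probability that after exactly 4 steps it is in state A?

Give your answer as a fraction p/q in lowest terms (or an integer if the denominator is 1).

Computing P^4 by repeated multiplication:
P^1 =
  A: [1/3, 1/6, 1/6, 1/3]
  B: [1/3, 1/4, 1/3, 1/12]
  C: [5/12, 1/4, 1/6, 1/6]
  D: [1/3, 5/12, 1/6, 1/12]
P^2 =
  A: [25/72, 5/18, 7/36, 13/72]
  B: [13/36, 17/72, 5/24, 7/36]
  C: [25/72, 35/144, 5/24, 29/144]
  D: [25/72, 17/72, 17/72, 13/72]
P^3 =
  A: [151/432, 217/864, 23/108, 161/864]
  B: [101/288, 109/432, 89/432, 55/288]
  C: [101/288, 55/216, 179/864, 3/16]
  D: [305/864, 217/864, 89/432, 41/216]
P^4 =
  A: [455/1296, 653/2592, 1081/5184, 977/5184]
  B: [1817/5184, 97/384, 541/2592, 1951/10368]
  C: [3635/10368, 871/3456, 271/1296, 61/324]
  D: [1817/5184, 2615/10368, 1081/5184, 1957/10368]

(P^4)[C -> A] = 3635/10368

Answer: 3635/10368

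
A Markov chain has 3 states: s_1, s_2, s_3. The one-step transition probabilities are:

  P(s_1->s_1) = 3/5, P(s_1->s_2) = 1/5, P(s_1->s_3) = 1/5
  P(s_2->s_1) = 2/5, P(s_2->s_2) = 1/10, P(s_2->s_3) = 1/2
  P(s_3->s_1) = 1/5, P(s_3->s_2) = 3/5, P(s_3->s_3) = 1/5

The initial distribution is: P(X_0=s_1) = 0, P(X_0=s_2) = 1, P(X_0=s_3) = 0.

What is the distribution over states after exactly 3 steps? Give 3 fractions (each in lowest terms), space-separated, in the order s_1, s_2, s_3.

Answer: 43/100 253/1000 317/1000

Derivation:
Propagating the distribution step by step (d_{t+1} = d_t * P):
d_0 = (s_1=0, s_2=1, s_3=0)
  d_1[s_1] = 0*3/5 + 1*2/5 + 0*1/5 = 2/5
  d_1[s_2] = 0*1/5 + 1*1/10 + 0*3/5 = 1/10
  d_1[s_3] = 0*1/5 + 1*1/2 + 0*1/5 = 1/2
d_1 = (s_1=2/5, s_2=1/10, s_3=1/2)
  d_2[s_1] = 2/5*3/5 + 1/10*2/5 + 1/2*1/5 = 19/50
  d_2[s_2] = 2/5*1/5 + 1/10*1/10 + 1/2*3/5 = 39/100
  d_2[s_3] = 2/5*1/5 + 1/10*1/2 + 1/2*1/5 = 23/100
d_2 = (s_1=19/50, s_2=39/100, s_3=23/100)
  d_3[s_1] = 19/50*3/5 + 39/100*2/5 + 23/100*1/5 = 43/100
  d_3[s_2] = 19/50*1/5 + 39/100*1/10 + 23/100*3/5 = 253/1000
  d_3[s_3] = 19/50*1/5 + 39/100*1/2 + 23/100*1/5 = 317/1000
d_3 = (s_1=43/100, s_2=253/1000, s_3=317/1000)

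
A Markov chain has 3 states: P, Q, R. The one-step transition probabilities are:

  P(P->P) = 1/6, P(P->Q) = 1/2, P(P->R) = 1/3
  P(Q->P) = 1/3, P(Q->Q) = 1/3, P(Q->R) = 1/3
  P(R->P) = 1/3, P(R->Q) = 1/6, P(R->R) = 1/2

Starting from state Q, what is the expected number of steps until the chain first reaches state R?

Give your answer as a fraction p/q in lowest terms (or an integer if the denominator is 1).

Answer: 3

Derivation:
Let h_i = expected steps to first reach R from state i.
Boundary: h_R = 0.
First-step equations for the other states:
  h_P = 1 + 1/6*h_P + 1/2*h_Q + 1/3*h_R
  h_Q = 1 + 1/3*h_P + 1/3*h_Q + 1/3*h_R

Substituting h_R = 0 and rearranging gives the linear system (I - Q) h = 1:
  [5/6, -1/2] . (h_P, h_Q) = 1
  [-1/3, 2/3] . (h_P, h_Q) = 1

Solving yields:
  h_P = 3
  h_Q = 3

Starting state is Q, so the expected hitting time is h_Q = 3.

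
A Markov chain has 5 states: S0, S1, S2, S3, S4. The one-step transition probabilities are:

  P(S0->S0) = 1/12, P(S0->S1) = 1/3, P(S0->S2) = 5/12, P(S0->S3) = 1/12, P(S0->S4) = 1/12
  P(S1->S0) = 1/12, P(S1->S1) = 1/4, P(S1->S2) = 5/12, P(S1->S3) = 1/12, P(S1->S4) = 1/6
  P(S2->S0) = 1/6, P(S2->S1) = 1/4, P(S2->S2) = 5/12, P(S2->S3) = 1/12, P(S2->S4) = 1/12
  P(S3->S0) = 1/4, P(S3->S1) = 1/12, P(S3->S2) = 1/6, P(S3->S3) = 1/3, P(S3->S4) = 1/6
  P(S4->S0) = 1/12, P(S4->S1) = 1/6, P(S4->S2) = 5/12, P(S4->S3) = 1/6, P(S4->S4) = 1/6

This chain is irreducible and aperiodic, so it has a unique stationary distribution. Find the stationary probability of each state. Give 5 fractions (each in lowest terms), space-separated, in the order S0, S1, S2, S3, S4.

The stationary distribution satisfies pi = pi * P, i.e.:
  pi_S0 = 1/12*pi_S0 + 1/12*pi_S1 + 1/6*pi_S2 + 1/4*pi_S3 + 1/12*pi_S4
  pi_S1 = 1/3*pi_S0 + 1/4*pi_S1 + 1/4*pi_S2 + 1/12*pi_S3 + 1/6*pi_S4
  pi_S2 = 5/12*pi_S0 + 5/12*pi_S1 + 5/12*pi_S2 + 1/6*pi_S3 + 5/12*pi_S4
  pi_S3 = 1/12*pi_S0 + 1/12*pi_S1 + 1/12*pi_S2 + 1/3*pi_S3 + 1/6*pi_S4
  pi_S4 = 1/12*pi_S0 + 1/6*pi_S1 + 1/12*pi_S2 + 1/6*pi_S3 + 1/6*pi_S4
with normalization: pi_S0 + pi_S1 + pi_S2 + pi_S3 + pi_S4 = 1.

Using the first 4 balance equations plus normalization, the linear system A*pi = b is:
  [-11/12, 1/12, 1/6, 1/4, 1/12] . pi = 0
  [1/3, -3/4, 1/4, 1/12, 1/6] . pi = 0
  [5/12, 5/12, -7/12, 1/6, 5/12] . pi = 0
  [1/12, 1/12, 1/12, -2/3, 1/6] . pi = 0
  [1, 1, 1, 1, 1] . pi = 1

Solving yields:
  pi_S0 = 2117/15537
  pi_S1 = 3578/15537
  pi_S2 = 5989/15537
  pi_S3 = 1939/15537
  pi_S4 = 638/5179

Verification (pi * P):
  2117/15537*1/12 + 3578/15537*1/12 + 5989/15537*1/6 + 1939/15537*1/4 + 638/5179*1/12 = 2117/15537 = pi_S0  (ok)
  2117/15537*1/3 + 3578/15537*1/4 + 5989/15537*1/4 + 1939/15537*1/12 + 638/5179*1/6 = 3578/15537 = pi_S1  (ok)
  2117/15537*5/12 + 3578/15537*5/12 + 5989/15537*5/12 + 1939/15537*1/6 + 638/5179*5/12 = 5989/15537 = pi_S2  (ok)
  2117/15537*1/12 + 3578/15537*1/12 + 5989/15537*1/12 + 1939/15537*1/3 + 638/5179*1/6 = 1939/15537 = pi_S3  (ok)
  2117/15537*1/12 + 3578/15537*1/6 + 5989/15537*1/12 + 1939/15537*1/6 + 638/5179*1/6 = 638/5179 = pi_S4  (ok)

Answer: 2117/15537 3578/15537 5989/15537 1939/15537 638/5179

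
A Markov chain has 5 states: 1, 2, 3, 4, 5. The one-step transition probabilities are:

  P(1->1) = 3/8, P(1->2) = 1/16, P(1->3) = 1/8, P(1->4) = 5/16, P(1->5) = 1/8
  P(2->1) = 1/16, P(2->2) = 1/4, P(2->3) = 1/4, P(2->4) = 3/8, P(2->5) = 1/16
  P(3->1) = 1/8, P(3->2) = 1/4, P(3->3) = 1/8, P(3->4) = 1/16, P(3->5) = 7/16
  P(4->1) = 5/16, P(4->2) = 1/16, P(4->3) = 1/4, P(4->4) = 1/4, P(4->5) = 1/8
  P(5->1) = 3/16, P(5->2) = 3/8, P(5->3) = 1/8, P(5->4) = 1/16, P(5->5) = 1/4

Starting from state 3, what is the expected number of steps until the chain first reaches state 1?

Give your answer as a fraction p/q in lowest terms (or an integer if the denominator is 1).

Let h_i = expected steps to first reach 1 from state i.
Boundary: h_1 = 0.
First-step equations for the other states:
  h_2 = 1 + 1/16*h_1 + 1/4*h_2 + 1/4*h_3 + 3/8*h_4 + 1/16*h_5
  h_3 = 1 + 1/8*h_1 + 1/4*h_2 + 1/8*h_3 + 1/16*h_4 + 7/16*h_5
  h_4 = 1 + 5/16*h_1 + 1/16*h_2 + 1/4*h_3 + 1/4*h_4 + 1/8*h_5
  h_5 = 1 + 3/16*h_1 + 3/8*h_2 + 1/8*h_3 + 1/16*h_4 + 1/4*h_5

Substituting h_1 = 0 and rearranging gives the linear system (I - Q) h = 1:
  [3/4, -1/4, -3/8, -1/16] . (h_2, h_3, h_4, h_5) = 1
  [-1/4, 7/8, -1/16, -7/16] . (h_2, h_3, h_4, h_5) = 1
  [-1/16, -1/4, 3/4, -1/8] . (h_2, h_3, h_4, h_5) = 1
  [-3/8, -1/8, -1/16, 3/4] . (h_2, h_3, h_4, h_5) = 1

Solving yields:
  h_2 = 2254/349
  h_3 = 4443/698
  h_4 = 5
  h_5 = 2108/349

Starting state is 3, so the expected hitting time is h_3 = 4443/698.

Answer: 4443/698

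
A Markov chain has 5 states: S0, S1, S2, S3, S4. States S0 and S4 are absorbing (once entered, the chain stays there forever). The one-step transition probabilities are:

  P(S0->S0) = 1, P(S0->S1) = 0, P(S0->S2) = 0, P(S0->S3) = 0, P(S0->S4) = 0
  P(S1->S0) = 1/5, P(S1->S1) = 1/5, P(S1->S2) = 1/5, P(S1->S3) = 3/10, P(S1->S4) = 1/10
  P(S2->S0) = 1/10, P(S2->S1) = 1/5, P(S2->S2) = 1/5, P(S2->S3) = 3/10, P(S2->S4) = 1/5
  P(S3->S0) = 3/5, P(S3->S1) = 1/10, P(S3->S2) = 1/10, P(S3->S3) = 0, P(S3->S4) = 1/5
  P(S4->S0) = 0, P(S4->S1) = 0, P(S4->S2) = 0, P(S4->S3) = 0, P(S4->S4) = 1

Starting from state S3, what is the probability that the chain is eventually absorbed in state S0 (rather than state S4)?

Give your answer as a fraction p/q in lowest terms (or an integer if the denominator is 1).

Answer: 13/18

Derivation:
Let a_i = P(absorbed in S0 | start in state i).
Boundary conditions: a_S0 = 1, a_S4 = 0.
For each transient state i, a_i = sum_j P(i->j) * a_j:
  a_S1 = 1/5*a_S0 + 1/5*a_S1 + 1/5*a_S2 + 3/10*a_S3 + 1/10*a_S4
  a_S2 = 1/10*a_S0 + 1/5*a_S1 + 1/5*a_S2 + 3/10*a_S3 + 1/5*a_S4
  a_S3 = 3/5*a_S0 + 1/10*a_S1 + 1/10*a_S2 + 0*a_S3 + 1/5*a_S4

Substituting a_S0 = 1 and a_S4 = 0, rearrange to (I - Q) a = r where r[i] = P(i -> S0):
  [4/5, -1/5, -3/10] . (a_S1, a_S2, a_S3) = 1/5
  [-1/5, 4/5, -3/10] . (a_S1, a_S2, a_S3) = 1/10
  [-1/10, -1/10, 1] . (a_S1, a_S2, a_S3) = 3/5

Solving yields:
  a_S1 = 119/180
  a_S2 = 101/180
  a_S3 = 13/18

Starting state is S3, so the absorption probability is a_S3 = 13/18.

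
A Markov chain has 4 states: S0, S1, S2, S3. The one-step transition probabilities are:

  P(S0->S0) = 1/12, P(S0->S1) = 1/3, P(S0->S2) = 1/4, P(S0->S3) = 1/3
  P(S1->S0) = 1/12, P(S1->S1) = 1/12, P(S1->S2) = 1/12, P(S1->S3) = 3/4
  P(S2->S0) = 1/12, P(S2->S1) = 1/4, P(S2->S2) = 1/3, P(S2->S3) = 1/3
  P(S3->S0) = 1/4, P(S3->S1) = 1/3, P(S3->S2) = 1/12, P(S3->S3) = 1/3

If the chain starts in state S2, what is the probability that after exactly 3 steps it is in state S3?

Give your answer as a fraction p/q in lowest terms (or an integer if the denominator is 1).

Computing P^3 by repeated multiplication:
P^1 =
  S0: [1/12, 1/3, 1/4, 1/3]
  S1: [1/12, 1/12, 1/12, 3/4]
  S2: [1/12, 1/4, 1/3, 1/3]
  S3: [1/4, 1/3, 1/12, 1/3]
P^2 =
  S0: [5/36, 11/48, 23/144, 17/36]
  S1: [5/24, 11/36, 17/144, 53/144]
  S2: [5/36, 35/144, 13/72, 7/16]
  S3: [5/36, 35/144, 7/48, 17/36]
P^3 =
  S0: [35/216, 227/864, 253/1728, 247/576]
  S1: [125/864, 427/1728, 85/576, 199/432]
  S2: [5/32, 445/1728, 131/864, 751/1728]
  S3: [35/216, 25/96, 247/1728, 751/1728]

(P^3)[S2 -> S3] = 751/1728

Answer: 751/1728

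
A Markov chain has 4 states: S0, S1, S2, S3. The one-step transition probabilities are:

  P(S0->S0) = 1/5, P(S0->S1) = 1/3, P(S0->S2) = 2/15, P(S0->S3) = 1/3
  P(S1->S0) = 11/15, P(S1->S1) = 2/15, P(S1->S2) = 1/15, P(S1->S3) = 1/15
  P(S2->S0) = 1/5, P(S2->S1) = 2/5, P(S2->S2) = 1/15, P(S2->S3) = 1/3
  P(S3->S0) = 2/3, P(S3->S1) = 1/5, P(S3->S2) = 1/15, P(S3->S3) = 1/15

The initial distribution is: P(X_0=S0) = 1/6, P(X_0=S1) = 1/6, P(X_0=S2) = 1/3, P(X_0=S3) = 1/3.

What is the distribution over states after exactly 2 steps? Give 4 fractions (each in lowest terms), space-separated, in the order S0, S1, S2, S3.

Propagating the distribution step by step (d_{t+1} = d_t * P):
d_0 = (S0=1/6, S1=1/6, S2=1/3, S3=1/3)
  d_1[S0] = 1/6*1/5 + 1/6*11/15 + 1/3*1/5 + 1/3*2/3 = 4/9
  d_1[S1] = 1/6*1/3 + 1/6*2/15 + 1/3*2/5 + 1/3*1/5 = 5/18
  d_1[S2] = 1/6*2/15 + 1/6*1/15 + 1/3*1/15 + 1/3*1/15 = 7/90
  d_1[S3] = 1/6*1/3 + 1/6*1/15 + 1/3*1/3 + 1/3*1/15 = 1/5
d_1 = (S0=4/9, S1=5/18, S2=7/90, S3=1/5)
  d_2[S0] = 4/9*1/5 + 5/18*11/15 + 7/90*1/5 + 1/5*2/3 = 298/675
  d_2[S1] = 4/9*1/3 + 5/18*2/15 + 7/90*2/5 + 1/5*1/5 = 173/675
  d_2[S2] = 4/9*2/15 + 5/18*1/15 + 7/90*1/15 + 1/5*1/15 = 13/135
  d_2[S3] = 4/9*1/3 + 5/18*1/15 + 7/90*1/3 + 1/5*1/15 = 139/675
d_2 = (S0=298/675, S1=173/675, S2=13/135, S3=139/675)

Answer: 298/675 173/675 13/135 139/675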